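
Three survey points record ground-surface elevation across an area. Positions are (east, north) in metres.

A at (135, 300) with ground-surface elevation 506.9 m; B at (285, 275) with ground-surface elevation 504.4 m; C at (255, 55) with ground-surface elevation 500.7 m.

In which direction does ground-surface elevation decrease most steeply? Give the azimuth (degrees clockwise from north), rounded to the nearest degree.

Three-point gradient (reference A): Δ to B = (150, -25, -2.5), Δ to C = (120, -245, -6.2).
∂z/∂x = -0.01356, ∂z/∂y = +0.01867 (det = -33750).
Steepest decrease is along −∇f: components (+0.01356 E, -0.01867 N).
Azimuth = atan2(+0.01356, -0.01867) = 144.0° ≈ 144°.

144°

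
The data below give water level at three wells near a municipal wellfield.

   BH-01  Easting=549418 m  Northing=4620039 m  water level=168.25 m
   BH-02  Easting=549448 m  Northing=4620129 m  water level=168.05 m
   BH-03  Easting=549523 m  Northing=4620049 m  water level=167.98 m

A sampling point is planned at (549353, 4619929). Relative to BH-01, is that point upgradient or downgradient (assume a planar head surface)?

Taking BH-01 as reference: BH-02−BH-01 = (30, 90, -0.20); BH-03−BH-01 = (105, 10, -0.27).
Solve a·Δx + b·Δy = Δh: det = 30·10 − 105·90 = -9150.
∂h/∂x = [(-0.20)·10 − (-0.27)·90] / -9150 = -0.002437
∂h/∂y = [30·(-0.27) − 105·(-0.20)] / -9150 = -0.001410
Head at (549353, 4619929) = 168.25 + (-0.002437)·(-65) + (-0.001410)·(-110) = 168.56 m.
That is higher than the 168.25 m at BH-01, so the point is upgradient.

upgradient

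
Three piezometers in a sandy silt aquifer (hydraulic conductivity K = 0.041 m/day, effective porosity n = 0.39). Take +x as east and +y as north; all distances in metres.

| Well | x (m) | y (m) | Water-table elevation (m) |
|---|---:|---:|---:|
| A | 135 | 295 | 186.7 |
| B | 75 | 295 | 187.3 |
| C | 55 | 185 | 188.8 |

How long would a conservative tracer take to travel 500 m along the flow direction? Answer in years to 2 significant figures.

840 years

Three-point gradient (reference A): Δ to B = (-60, 0, +0.6), Δ to C = (-80, -110, +2.1).
∂h/∂x = -0.01000, ∂h/∂y = -0.01182 (det = 6600).
|∇h| = √(-0.01000² + -0.01182²) = 0.01548
Seepage velocity v = K·i/n = 0.041 × 0.01548 / 0.39 = 0.001627 m/day.
t = 500 / 0.001627 = 3.073e+05 days = 841 years.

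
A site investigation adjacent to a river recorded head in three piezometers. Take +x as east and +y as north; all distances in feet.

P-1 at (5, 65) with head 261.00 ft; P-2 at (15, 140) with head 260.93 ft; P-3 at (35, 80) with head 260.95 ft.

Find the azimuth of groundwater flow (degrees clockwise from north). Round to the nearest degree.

059°

With h = a·x + b·y + c and P-1 as origin, the differences give:
  10·a + 75·b = -0.07
  30·a + 15·b = -0.05
Eliminate b (×15 and ×75, subtract): -2100·a = 2.700 → a = ∂h/∂x = -0.001286
Back-substitute: b = ∂h/∂y = -0.0007619.
Flow direction (−∇h) has components (+0.001286 E, +0.0007619 N).
Azimuth = atan2(E, N) = atan2(+0.001286, +0.0007619) = 59.3° ≈ 059°.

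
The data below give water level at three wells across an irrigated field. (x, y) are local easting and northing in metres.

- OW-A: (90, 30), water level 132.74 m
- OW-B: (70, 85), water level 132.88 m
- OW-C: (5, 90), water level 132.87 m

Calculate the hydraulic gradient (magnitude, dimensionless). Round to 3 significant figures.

Differences from OW-A: to OW-B (Δx, Δy, Δh) = (-20, 55, +0.14); to OW-C = (-85, 60, +0.13).
Determinant of the coordinate differences = (-20)·60 − (-85)·55 = 3475.
∂h/∂x = [(+0.14)·60 − (+0.13)·55] / 3475 = +0.0003597
∂h/∂y = [(-20)·(+0.13) − (-85)·(+0.14)] / 3475 = +0.002676
|∇h| = √(0.0003597² + 0.002676²) = 0.0027

0.00270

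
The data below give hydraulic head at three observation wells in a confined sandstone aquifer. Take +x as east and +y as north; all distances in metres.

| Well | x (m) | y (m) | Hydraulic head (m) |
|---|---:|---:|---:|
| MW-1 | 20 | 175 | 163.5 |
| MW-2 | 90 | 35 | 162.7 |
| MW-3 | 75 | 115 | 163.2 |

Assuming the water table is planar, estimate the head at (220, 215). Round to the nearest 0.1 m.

164.1 m

Differences from MW-1: to MW-2 (Δx, Δy, Δh) = (70, -140, -0.8); to MW-3 = (55, -60, -0.3).
Solve a·Δx + b·Δy = Δh: det = 70·(-60) − 55·(-140) = 3500.
∂h/∂x = [(-0.8)·(-60) − (-0.3)·(-140)] / 3500 = +0.001714
∂h/∂y = [70·(-0.3) − 55·(-0.8)] / 3500 = +0.006571
h(220, 215) = 163.5 + (+0.001714)·(200) + (+0.006571)·(40) = 163.5 +0.343 +0.263 = 164.106 m.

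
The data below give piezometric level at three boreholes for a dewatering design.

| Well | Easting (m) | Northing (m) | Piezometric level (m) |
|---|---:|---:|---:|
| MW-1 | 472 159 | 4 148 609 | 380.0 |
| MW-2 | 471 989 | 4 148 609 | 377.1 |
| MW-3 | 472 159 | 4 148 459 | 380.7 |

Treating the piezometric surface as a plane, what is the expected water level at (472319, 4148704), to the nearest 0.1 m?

382.3 m

∂h/∂x = (377.1 − 380.0) / (471989 − 472159) = +0.01706
∂h/∂y = (380.7 − 380.0) / (4148459 − 4148609) = -0.004667
h(472319, 4148704) = 380.0 + (+0.01706)·(160) + (-0.004667)·(95) = 380.0 +2.729 -0.443 = 382.286 m.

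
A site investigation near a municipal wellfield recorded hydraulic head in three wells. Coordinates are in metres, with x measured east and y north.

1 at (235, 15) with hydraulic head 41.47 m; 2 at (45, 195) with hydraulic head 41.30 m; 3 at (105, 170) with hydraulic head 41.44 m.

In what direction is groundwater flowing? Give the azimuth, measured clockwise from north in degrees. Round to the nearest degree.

232°

With h = a·x + b·y + c and 1 as origin, the differences give:
  (-190)·a + 180·b = -0.17
  (-130)·a + 155·b = -0.03
Eliminate b (×155 and ×180, subtract): -6050·a = -20.950 → a = ∂h/∂x = +0.003463
Back-substitute: b = ∂h/∂y = +0.002711.
Flow direction (−∇h) has components (-0.003463 E, -0.002711 N).
Azimuth = atan2(E, N) = atan2(-0.003463, -0.002711) = 231.9° ≈ 232°.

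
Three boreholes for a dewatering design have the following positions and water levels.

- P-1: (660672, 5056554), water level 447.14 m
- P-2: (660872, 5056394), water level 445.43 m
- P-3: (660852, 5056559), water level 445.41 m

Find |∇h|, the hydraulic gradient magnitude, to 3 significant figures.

Taking P-1 as reference: P-2−P-1 = (200, -160, -1.71); P-3−P-1 = (180, 5, -1.73).
Solve a·Δx + b·Δy = Δh: det = 200·5 − 180·(-160) = 29800.
∂h/∂x = [(-1.71)·5 − (-1.73)·(-160)] / 29800 = -0.009576
∂h/∂y = [200·(-1.73) − 180·(-1.71)] / 29800 = -0.001282
|∇h| = √(-0.009576² + -0.001282²) = 0.009661

0.00966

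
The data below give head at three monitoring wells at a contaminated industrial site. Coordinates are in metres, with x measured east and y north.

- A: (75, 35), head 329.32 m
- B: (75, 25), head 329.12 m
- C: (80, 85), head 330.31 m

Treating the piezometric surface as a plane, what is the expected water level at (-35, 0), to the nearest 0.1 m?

Differences from A: to B (Δx, Δy, Δh) = (0, -10, -0.20); to C = (5, 50, +0.99).
Determinant of the coordinate differences = 0·50 − 5·(-10) = 50.
∂h/∂x = [(-0.20)·50 − (+0.99)·(-10)] / 50 = -0.002000
∂h/∂y = [0·(+0.99) − 5·(-0.20)] / 50 = +0.02000
h(-35, 0) = 329.32 + (-0.002000)·(-110) + (+0.02000)·(-35) = 329.32 +0.220 -0.700 = 328.840 m.

328.8 m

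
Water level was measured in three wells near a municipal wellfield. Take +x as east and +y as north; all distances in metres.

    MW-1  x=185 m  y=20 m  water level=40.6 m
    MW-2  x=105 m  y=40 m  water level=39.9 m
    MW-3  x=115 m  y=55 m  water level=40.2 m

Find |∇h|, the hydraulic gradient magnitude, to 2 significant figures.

Differences from MW-1: to MW-2 (Δx, Δy, Δh) = (-80, 20, -0.7); to MW-3 = (-70, 35, -0.4).
Determinant of the coordinate differences = (-80)·35 − (-70)·20 = -1400.
∂h/∂x = [(-0.7)·35 − (-0.4)·20] / -1400 = +0.01179
∂h/∂y = [(-80)·(-0.4) − (-70)·(-0.7)] / -1400 = +0.01214
|∇h| = √(0.01179² + 0.01214²) = 0.01692

0.017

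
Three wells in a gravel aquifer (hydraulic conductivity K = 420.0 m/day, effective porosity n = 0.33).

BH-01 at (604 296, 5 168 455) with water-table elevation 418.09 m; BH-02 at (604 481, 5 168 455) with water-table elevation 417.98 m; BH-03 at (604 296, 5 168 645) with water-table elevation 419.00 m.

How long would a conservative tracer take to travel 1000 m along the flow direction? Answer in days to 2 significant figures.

∂h/∂x = (417.98 − 418.09) / (604481 − 604296) = -0.0005946
∂h/∂y = (419.00 − 418.09) / (5168645 − 5168455) = +0.004789
|∇h| = √(-0.0005946² + 0.004789²) = 0.004826
Seepage velocity v = K·i/n = 420.0 × 0.004826 / 0.33 = 6.142 m/day.
t = 1000 / 6.142 = 162.8 days.

160 days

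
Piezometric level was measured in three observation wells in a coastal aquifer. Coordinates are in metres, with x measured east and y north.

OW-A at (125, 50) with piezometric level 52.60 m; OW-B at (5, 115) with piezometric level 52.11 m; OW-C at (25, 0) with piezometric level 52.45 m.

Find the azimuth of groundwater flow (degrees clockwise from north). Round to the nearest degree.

Differences from OW-A: to OW-B (Δx, Δy, Δh) = (-120, 65, -0.49); to OW-C = (-100, -50, -0.15).
Determinant of the coordinate differences = (-120)·(-50) − (-100)·65 = 12500.
∂h/∂x = [(-0.49)·(-50) − (-0.15)·65] / 12500 = +0.002740
∂h/∂y = [(-120)·(-0.15) − (-100)·(-0.49)] / 12500 = -0.002480
Flow direction (−∇h) has components (-0.002740 E, +0.002480 N).
Azimuth = atan2(E, N) = atan2(-0.002740, +0.002480) = 312.1° ≈ 312°.

312°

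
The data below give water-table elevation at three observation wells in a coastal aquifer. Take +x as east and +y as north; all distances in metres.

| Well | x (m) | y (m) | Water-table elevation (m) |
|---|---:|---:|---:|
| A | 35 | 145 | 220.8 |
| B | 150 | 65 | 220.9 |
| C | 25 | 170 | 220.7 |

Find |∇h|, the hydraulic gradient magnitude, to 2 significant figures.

0.0057

With h = a·x + b·y + c and A as origin, the differences give:
  115·a + (-80)·b = +0.1
  (-10)·a + 25·b = -0.1
Eliminate b (×25 and ×(-80), subtract): 2075·a = -5.50 → a = ∂h/∂x = -0.002651
Back-substitute: b = ∂h/∂y = -0.005060.
|∇h| = √(-0.002651² + -0.005060²) = 0.005712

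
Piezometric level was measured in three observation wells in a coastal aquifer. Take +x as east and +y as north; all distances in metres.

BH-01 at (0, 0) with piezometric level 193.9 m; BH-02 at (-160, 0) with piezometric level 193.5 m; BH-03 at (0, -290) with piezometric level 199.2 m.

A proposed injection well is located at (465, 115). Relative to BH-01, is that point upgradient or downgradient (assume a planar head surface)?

∂h/∂x = (193.5 − 193.9) / (-160 − 0) = +0.002500
∂h/∂y = (199.2 − 193.9) / (-290 − 0) = -0.01828
Head at (465, 115) = 193.9 + (+0.002500)·(465) + (-0.01828)·(115) = 192.96 m.
That is lower than the 193.9 m at BH-01, so the point is downgradient.

downgradient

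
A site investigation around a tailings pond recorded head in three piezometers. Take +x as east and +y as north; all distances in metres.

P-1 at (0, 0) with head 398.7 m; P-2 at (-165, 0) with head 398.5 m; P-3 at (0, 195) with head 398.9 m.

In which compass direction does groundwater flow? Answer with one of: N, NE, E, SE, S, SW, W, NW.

SW

∂h/∂x = (398.5 − 398.7) / (-165 − 0) = +0.001212
∂h/∂y = (398.9 − 398.7) / (195 − 0) = +0.001026
Flow = −∇h = (-0.001212 east, -0.001026 north), which points southwest.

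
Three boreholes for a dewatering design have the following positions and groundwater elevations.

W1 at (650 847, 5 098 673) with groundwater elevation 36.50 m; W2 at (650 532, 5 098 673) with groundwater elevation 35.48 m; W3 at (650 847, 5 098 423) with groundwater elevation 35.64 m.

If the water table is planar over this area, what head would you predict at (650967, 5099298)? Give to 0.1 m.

39.0 m

∂h/∂x = (35.48 − 36.50) / (650532 − 650847) = +0.003238
∂h/∂y = (35.64 − 36.50) / (5098423 − 5098673) = +0.003440
h(650967, 5099298) = 36.50 + (+0.003238)·(120) + (+0.003440)·(625) = 36.50 +0.389 +2.150 = 39.039 m.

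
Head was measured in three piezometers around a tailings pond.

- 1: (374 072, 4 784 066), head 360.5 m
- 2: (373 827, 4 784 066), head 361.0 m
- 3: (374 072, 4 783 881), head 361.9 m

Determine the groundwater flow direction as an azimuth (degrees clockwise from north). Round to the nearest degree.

∂h/∂x = (361.0 − 360.5) / (373827 − 374072) = -0.002041
∂h/∂y = (361.9 − 360.5) / (4783881 − 4784066) = -0.007568
Flow direction (−∇h) has components (+0.002041 E, +0.007568 N).
Azimuth = atan2(E, N) = atan2(+0.002041, +0.007568) = 15.1° ≈ 015°.

015°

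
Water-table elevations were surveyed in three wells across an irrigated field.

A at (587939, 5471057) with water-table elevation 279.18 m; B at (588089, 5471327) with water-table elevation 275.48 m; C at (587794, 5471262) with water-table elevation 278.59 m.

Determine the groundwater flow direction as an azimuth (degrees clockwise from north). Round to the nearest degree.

044°

Differences from A: to B (Δx, Δy, Δh) = (150, 270, -3.70); to C = (-145, 205, -0.59).
Determinant of the coordinate differences = 150·205 − (-145)·270 = 69900.
∂h/∂x = [(-3.70)·205 − (-0.59)·270] / 69900 = -0.008572
∂h/∂y = [150·(-0.59) − (-145)·(-3.70)] / 69900 = -0.008941
Flow direction (−∇h) has components (+0.008572 E, +0.008941 N).
Azimuth = atan2(E, N) = atan2(+0.008572, +0.008941) = 43.8° ≈ 044°.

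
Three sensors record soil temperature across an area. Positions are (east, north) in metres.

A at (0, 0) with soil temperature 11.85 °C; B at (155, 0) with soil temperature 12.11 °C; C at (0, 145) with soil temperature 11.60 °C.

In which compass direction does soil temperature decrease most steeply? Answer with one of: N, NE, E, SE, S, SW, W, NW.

∂T/∂x = (12.11 − 11.85) / (155 − 0) = +0.001677
∂T/∂y = (11.60 − 11.85) / (145 − 0) = -0.001724
Steepest decrease is along −∇f = (-0.001677 E, +0.001724 N) → northwest.

NW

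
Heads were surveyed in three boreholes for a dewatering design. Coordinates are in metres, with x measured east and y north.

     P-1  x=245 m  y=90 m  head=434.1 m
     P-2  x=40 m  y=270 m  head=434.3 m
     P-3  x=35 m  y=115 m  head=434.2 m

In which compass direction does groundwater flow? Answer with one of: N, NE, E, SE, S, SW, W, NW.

Taking P-1 as reference: P-2−P-1 = (-205, 180, +0.2); P-3−P-1 = (-210, 25, +0.1).
Solve a·Δx + b·Δy = Δh: det = (-205)·25 − (-210)·180 = 32675.
∂h/∂x = [(+0.2)·25 − (+0.1)·180] / 32675 = -0.0003979
∂h/∂y = [(-205)·(+0.1) − (-210)·(+0.2)] / 32675 = +0.0006580
Flow = −∇h = (+0.0003979 east, -0.0006580 north), which points southeast.

SE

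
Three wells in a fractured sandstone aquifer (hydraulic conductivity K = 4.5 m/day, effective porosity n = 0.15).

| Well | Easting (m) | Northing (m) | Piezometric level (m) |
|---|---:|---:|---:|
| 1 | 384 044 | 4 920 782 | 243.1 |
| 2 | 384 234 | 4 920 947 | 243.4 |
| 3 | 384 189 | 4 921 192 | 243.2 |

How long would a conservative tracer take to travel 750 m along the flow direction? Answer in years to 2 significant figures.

34 years

Taking 1 as reference: 2−1 = (190, 165, +0.3); 3−1 = (145, 410, +0.1).
Determinant of the coordinate differences = 190·410 − 145·165 = 53975.
∂h/∂x = [(+0.3)·410 − (+0.1)·165] / 53975 = +0.001973
∂h/∂y = [190·(+0.1) − 145·(+0.3)] / 53975 = -0.0004539
|∇h| = √(0.001973² + -0.0004539²) = 0.002025
Seepage velocity v = K·i/n = 4.5 × 0.002025 / 0.15 = 0.06075 m/day.
t = 750 / 0.06075 = 1.235e+04 days = 33.8 years.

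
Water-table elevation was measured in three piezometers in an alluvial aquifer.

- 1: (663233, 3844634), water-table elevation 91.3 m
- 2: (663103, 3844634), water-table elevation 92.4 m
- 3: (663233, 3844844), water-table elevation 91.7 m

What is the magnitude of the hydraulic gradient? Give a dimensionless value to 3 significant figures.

∂h/∂x = (92.4 − 91.3) / (663103 − 663233) = -0.008462
∂h/∂y = (91.7 − 91.3) / (3844844 − 3844634) = +0.001905
|∇h| = √(-0.008462² + 0.001905²) = 0.008674

0.00867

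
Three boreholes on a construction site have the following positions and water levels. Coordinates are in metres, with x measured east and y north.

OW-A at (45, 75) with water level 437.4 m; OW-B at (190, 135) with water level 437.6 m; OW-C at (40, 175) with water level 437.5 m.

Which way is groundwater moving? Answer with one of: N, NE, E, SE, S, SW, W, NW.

SW

Differences from OW-A: to OW-B (Δx, Δy, Δh) = (145, 60, +0.2); to OW-C = (-5, 100, +0.1).
Solve a·Δx + b·Δy = Δh: det = 145·100 − (-5)·60 = 14800.
∂h/∂x = [(+0.2)·100 − (+0.1)·60] / 14800 = +0.0009459
∂h/∂y = [145·(+0.1) − (-5)·(+0.2)] / 14800 = +0.001047
Flow = −∇h = (-0.0009459 east, -0.001047 north), which points southwest.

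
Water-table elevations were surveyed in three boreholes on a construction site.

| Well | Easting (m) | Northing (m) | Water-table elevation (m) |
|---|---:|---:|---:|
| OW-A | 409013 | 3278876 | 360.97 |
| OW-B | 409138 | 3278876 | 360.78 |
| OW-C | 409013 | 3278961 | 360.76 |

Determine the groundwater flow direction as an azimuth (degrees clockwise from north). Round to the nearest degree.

032°

∂h/∂x = (360.78 − 360.97) / (409138 − 409013) = -0.001520
∂h/∂y = (360.76 − 360.97) / (3278961 − 3278876) = -0.002471
Flow direction (−∇h) has components (+0.001520 E, +0.002471 N).
Azimuth = atan2(E, N) = atan2(+0.001520, +0.002471) = 31.6° ≈ 032°.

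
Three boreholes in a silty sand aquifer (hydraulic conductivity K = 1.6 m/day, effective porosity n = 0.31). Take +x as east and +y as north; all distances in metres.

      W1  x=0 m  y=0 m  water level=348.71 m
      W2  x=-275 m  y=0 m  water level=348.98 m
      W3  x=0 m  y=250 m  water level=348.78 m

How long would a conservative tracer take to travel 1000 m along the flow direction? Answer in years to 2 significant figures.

∂h/∂x = (348.98 − 348.71) / (-275 − 0) = -0.0009818
∂h/∂y = (348.78 − 348.71) / (250 − 0) = +0.0002800
|∇h| = √(-0.0009818² + 0.0002800²) = 0.001021
Seepage velocity v = K·i/n = 1.6 × 0.001021 / 0.31 = 0.00527 m/day.
t = 1000 / 0.00527 = 1.898e+05 days = 520 years.

520 years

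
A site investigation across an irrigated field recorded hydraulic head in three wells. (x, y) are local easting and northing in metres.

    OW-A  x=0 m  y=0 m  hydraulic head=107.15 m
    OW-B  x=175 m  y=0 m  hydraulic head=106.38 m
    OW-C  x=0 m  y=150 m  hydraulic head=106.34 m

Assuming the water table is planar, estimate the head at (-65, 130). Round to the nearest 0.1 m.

∂h/∂x = (106.38 − 107.15) / (175 − 0) = -0.004400
∂h/∂y = (106.34 − 107.15) / (150 − 0) = -0.005400
h(-65, 130) = 107.15 + (-0.004400)·(-65) + (-0.005400)·(130) = 107.15 +0.286 -0.702 = 106.734 m.

106.7 m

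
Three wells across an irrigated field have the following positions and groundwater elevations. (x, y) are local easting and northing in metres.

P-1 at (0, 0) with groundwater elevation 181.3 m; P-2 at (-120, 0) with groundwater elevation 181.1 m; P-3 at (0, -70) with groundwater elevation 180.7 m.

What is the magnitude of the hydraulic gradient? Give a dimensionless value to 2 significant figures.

0.0087

∂h/∂x = (181.1 − 181.3) / (-120 − 0) = +0.001667
∂h/∂y = (180.7 − 181.3) / (-70 − 0) = +0.008571
|∇h| = √(0.001667² + 0.008571²) = 0.008732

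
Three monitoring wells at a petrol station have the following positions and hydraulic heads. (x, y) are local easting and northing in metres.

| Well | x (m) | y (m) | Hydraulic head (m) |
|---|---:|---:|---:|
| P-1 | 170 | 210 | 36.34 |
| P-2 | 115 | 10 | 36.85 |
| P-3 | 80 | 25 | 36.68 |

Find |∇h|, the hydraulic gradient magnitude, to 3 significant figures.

0.00484

Three-point gradient (reference P-1): Δ to P-2 = (-55, -200, +0.51), Δ to P-3 = (-90, -185, +0.34).
∂h/∂x = +0.003367, ∂h/∂y = -0.003476 (det = -7825).
|∇h| = √(0.003367² + -0.003476²) = 0.004839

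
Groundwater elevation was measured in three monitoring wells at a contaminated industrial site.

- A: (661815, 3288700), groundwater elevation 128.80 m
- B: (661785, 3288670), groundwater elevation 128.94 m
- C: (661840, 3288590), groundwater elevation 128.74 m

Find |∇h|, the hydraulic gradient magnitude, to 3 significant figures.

0.00427

Differences from A: to B (Δx, Δy, Δh) = (-30, -30, +0.14); to C = (25, -110, -0.06).
Determinant of the coordinate differences = (-30)·(-110) − 25·(-30) = 4050.
∂h/∂x = [(+0.14)·(-110) − (-0.06)·(-30)] / 4050 = -0.004247
∂h/∂y = [(-30)·(-0.06) − 25·(+0.14)] / 4050 = -0.0004198
|∇h| = √(-0.004247² + -0.0004198²) = 0.004268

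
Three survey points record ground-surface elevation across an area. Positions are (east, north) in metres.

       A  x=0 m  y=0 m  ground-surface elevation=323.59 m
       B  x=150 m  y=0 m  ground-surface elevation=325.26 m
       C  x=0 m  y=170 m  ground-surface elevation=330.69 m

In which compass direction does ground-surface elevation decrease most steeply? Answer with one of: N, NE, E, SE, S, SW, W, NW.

∂z/∂x = (325.26 − 323.59) / (150 − 0) = +0.01113
∂z/∂y = (330.69 − 323.59) / (170 − 0) = +0.04176
Steepest decrease is along −∇f = (-0.01113 E, -0.04176 N) → south.

S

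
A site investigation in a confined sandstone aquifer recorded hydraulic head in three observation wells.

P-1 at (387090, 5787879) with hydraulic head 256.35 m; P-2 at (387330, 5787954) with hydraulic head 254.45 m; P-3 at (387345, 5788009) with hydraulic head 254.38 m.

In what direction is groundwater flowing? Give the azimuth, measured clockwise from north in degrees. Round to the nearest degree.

Taking P-1 as reference: P-2−P-1 = (240, 75, -1.90); P-3−P-1 = (255, 130, -1.97).
Solve a·Δx + b·Δy = Δh: det = 240·130 − 255·75 = 12075.
∂h/∂x = [(-1.90)·130 − (-1.97)·75] / 12075 = -0.008219
∂h/∂y = [240·(-1.97) − 255·(-1.90)] / 12075 = +0.0009689
Flow direction (−∇h) has components (+0.008219 E, -0.0009689 N).
Azimuth = atan2(E, N) = atan2(+0.008219, -0.0009689) = 96.7° ≈ 097°.

097°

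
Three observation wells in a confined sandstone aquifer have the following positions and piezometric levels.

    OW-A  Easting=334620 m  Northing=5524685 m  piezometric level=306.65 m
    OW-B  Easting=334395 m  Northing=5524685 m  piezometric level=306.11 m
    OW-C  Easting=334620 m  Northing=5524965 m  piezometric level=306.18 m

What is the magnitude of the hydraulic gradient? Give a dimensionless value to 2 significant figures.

∂h/∂x = (306.11 − 306.65) / (334395 − 334620) = +0.002400
∂h/∂y = (306.18 − 306.65) / (5524965 − 5524685) = -0.001679
|∇h| = √(0.002400² + -0.001679²) = 0.002929

0.0029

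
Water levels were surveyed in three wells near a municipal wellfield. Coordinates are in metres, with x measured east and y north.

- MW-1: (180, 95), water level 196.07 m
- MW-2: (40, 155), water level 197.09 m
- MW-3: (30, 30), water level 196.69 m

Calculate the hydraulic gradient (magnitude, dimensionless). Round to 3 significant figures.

With h = a·x + b·y + c and MW-1 as origin, the differences give:
  (-140)·a + 60·b = +1.02
  (-150)·a + (-65)·b = +0.62
Eliminate b (×(-65) and ×60, subtract): 18100·a = -103.500 → a = ∂h/∂x = -0.005718
Back-substitute: b = ∂h/∂y = +0.003657.
|∇h| = √(-0.005718² + 0.003657²) = 0.006787

0.00679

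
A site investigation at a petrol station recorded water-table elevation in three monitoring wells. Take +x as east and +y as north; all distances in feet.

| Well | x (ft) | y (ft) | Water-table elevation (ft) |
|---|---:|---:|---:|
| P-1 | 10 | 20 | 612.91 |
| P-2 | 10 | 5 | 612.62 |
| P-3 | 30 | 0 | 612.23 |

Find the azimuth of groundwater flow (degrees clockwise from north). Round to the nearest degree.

Taking P-1 as reference: P-2−P-1 = (0, -15, -0.29); P-3−P-1 = (20, -20, -0.68).
Solve a·Δx + b·Δy = Δh: det = 0·(-20) − 20·(-15) = 300.
∂h/∂x = [(-0.29)·(-20) − (-0.68)·(-15)] / 300 = -0.01467
∂h/∂y = [0·(-0.68) − 20·(-0.29)] / 300 = +0.01933
Flow direction (−∇h) has components (+0.01467 E, -0.01933 N).
Azimuth = atan2(E, N) = atan2(+0.01467, -0.01933) = 142.8° ≈ 143°.

143°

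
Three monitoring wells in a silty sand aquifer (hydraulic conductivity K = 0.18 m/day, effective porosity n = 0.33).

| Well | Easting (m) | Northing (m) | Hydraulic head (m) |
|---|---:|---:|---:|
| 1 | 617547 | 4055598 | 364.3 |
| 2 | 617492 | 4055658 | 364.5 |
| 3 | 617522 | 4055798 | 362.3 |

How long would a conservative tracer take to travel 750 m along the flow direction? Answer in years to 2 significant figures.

180 years

Taking 1 as reference: 2−1 = (-55, 60, +0.2); 3−1 = (-25, 200, -2.0).
Solve a·Δx + b·Δy = Δh: det = (-55)·200 − (-25)·60 = -9500.
∂h/∂x = [(+0.2)·200 − (-2.0)·60] / -9500 = -0.01684
∂h/∂y = [(-55)·(-2.0) − (-25)·(+0.2)] / -9500 = -0.01211
|∇h| = √(-0.01684² + -0.01211²) = 0.02074
Seepage velocity v = K·i/n = 0.18 × 0.02074 / 0.33 = 0.01131 m/day.
t = 750 / 0.01131 = 6.631e+04 days = 182 years.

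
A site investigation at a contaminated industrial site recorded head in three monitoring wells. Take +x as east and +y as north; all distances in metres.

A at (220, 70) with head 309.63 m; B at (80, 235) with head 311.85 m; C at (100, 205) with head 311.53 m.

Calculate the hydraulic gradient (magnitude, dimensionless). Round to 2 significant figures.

Taking A as reference: B−A = (-140, 165, +2.22); C−A = (-120, 135, +1.90).
Determinant of the coordinate differences = (-140)·135 − (-120)·165 = 900.
∂h/∂x = [(+2.22)·135 − (+1.90)·165] / 900 = -0.01533
∂h/∂y = [(-140)·(+1.90) − (-120)·(+2.22)] / 900 = +0.0004444
|∇h| = √(-0.01533² + 0.0004444²) = 0.01534

0.015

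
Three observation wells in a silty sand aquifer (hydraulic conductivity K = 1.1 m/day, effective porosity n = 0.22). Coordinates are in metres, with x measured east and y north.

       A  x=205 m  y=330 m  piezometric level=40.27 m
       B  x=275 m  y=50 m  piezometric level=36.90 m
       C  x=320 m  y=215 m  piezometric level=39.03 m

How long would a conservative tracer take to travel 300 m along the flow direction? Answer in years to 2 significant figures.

13 years

With h = a·x + b·y + c and A as origin, the differences give:
  70·a + (-280)·b = -3.37
  115·a + (-115)·b = -1.24
Eliminate b (×(-115) and ×(-280), subtract): 24150·a = 40.350 → a = ∂h/∂x = +0.001671
Back-substitute: b = ∂h/∂y = +0.01245.
|∇h| = √(0.001671² + 0.01245²) = 0.01256
Seepage velocity v = K·i/n = 1.1 × 0.01256 / 0.22 = 0.0628 m/day.
t = 300 / 0.0628 = 4777 days = 13.1 years.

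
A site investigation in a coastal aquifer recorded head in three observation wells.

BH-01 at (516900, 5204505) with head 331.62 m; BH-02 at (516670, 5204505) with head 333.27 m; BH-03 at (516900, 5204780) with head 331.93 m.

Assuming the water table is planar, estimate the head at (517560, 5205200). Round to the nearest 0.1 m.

327.7 m

∂h/∂x = (333.27 − 331.62) / (516670 − 516900) = -0.007174
∂h/∂y = (331.93 − 331.62) / (5204780 − 5204505) = +0.001127
h(517560, 5205200) = 331.62 + (-0.007174)·(660) + (+0.001127)·(695) = 331.62 -4.735 +0.783 = 327.669 m.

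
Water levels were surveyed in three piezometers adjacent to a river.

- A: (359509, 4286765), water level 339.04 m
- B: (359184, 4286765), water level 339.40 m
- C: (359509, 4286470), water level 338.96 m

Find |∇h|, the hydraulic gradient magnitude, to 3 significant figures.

∂h/∂x = (339.40 − 339.04) / (359184 − 359509) = -0.001108
∂h/∂y = (338.96 − 339.04) / (4286470 − 4286765) = +0.0002712
|∇h| = √(-0.001108² + 0.0002712²) = 0.001141

0.00114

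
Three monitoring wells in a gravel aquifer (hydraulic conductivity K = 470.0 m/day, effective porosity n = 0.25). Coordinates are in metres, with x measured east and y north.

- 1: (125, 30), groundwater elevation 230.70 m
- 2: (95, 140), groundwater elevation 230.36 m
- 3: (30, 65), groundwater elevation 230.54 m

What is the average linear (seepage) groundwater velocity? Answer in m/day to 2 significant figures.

5.6 m/day

Differences from 1: to 2 (Δx, Δy, Δh) = (-30, 110, -0.34); to 3 = (-95, 35, -0.16).
Solve a·Δx + b·Δy = Δh: det = (-30)·35 − (-95)·110 = 9400.
∂h/∂x = [(-0.34)·35 − (-0.16)·110] / 9400 = +0.0006064
∂h/∂y = [(-30)·(-0.16) − (-95)·(-0.34)] / 9400 = -0.002926
|∇h| = √(0.0006064² + -0.002926²) = 0.002988
Seepage velocity v = K·i/n = 470.0 × 0.002988 / 0.25 = 5.617 m/day.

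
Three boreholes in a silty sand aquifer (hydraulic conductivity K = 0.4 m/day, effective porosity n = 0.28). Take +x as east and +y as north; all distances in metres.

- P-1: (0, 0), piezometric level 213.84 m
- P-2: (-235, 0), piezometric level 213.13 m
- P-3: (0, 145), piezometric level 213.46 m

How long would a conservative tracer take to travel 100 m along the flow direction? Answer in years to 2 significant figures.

48 years

∂h/∂x = (213.13 − 213.84) / (-235 − 0) = +0.003021
∂h/∂y = (213.46 − 213.84) / (145 − 0) = -0.002621
|∇h| = √(0.003021² + -0.002621²) = 0.004
Seepage velocity v = K·i/n = 0.4 × 0.004 / 0.28 = 0.005714 m/day.
t = 100 / 0.005714 = 1.75e+04 days = 47.9 years.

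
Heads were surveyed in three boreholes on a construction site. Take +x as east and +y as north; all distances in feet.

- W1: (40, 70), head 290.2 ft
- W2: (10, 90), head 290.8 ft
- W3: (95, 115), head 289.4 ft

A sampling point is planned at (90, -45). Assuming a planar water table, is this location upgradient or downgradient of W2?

With h = a·x + b·y + c and W1 as origin, the differences give:
  (-30)·a + 20·b = +0.6
  55·a + 45·b = -0.8
Eliminate b (×45 and ×20, subtract): -2450·a = 43.00 → a = ∂h/∂x = -0.01755
Back-substitute: b = ∂h/∂y = +0.003673.
Head at (90, -45) = 290.2 + (-0.01755)·(50) + (+0.003673)·(-115) = 288.90 ft.
That is lower than the 290.8 ft at W2, so the point is downgradient.

downgradient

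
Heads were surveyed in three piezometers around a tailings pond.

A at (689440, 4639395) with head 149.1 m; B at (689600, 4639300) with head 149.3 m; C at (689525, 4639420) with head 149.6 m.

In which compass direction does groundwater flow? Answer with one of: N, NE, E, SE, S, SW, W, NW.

SW

With h = a·x + b·y + c and A as origin, the differences give:
  160·a + (-95)·b = +0.2
  85·a + 25·b = +0.5
Eliminate b (×25 and ×(-95), subtract): 12075·a = 52.50 → a = ∂h/∂x = +0.004348
Back-substitute: b = ∂h/∂y = +0.005217.
Flow = −∇h = (-0.004348 east, -0.005217 north), which points southwest.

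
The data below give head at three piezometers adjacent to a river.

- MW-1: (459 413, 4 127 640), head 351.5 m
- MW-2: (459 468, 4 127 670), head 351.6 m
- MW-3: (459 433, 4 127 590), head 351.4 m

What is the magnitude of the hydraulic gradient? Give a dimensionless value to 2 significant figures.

0.0023

With h = a·x + b·y + c and MW-1 as origin, the differences give:
  55·a + 30·b = +0.1
  20·a + (-50)·b = -0.1
Eliminate b (×(-50) and ×30, subtract): -3350·a = -2.00 → a = ∂h/∂x = +0.0005970
Back-substitute: b = ∂h/∂y = +0.002239.
|∇h| = √(0.0005970² + 0.002239²) = 0.002317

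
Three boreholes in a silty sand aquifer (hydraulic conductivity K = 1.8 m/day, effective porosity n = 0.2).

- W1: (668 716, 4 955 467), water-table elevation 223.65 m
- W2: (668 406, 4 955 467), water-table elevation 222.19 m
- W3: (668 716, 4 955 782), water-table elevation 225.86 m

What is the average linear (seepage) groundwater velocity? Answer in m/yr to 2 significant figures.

28 m/yr

∂h/∂x = (222.19 − 223.65) / (668406 − 668716) = +0.004710
∂h/∂y = (225.86 − 223.65) / (4955782 − 4955467) = +0.007016
|∇h| = √(0.004710² + 0.007016²) = 0.00845
Seepage velocity v = K·i/n = 1.8 × 0.00845 / 0.2 = 0.07605 m/day = 27.78 m/yr.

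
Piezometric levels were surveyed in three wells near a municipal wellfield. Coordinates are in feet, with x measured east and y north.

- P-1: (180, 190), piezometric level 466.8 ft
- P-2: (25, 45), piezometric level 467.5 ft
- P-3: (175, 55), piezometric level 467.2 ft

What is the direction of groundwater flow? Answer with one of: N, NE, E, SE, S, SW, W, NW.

NE

Differences from P-1: to P-2 (Δx, Δy, Δh) = (-155, -145, +0.7); to P-3 = (-5, -135, +0.4).
Solve a·Δx + b·Δy = Δh: det = (-155)·(-135) − (-5)·(-145) = 20200.
∂h/∂x = [(+0.7)·(-135) − (+0.4)·(-145)] / 20200 = -0.001807
∂h/∂y = [(-155)·(+0.4) − (-5)·(+0.7)] / 20200 = -0.002896
Flow = −∇h = (+0.001807 east, +0.002896 north), which points northeast.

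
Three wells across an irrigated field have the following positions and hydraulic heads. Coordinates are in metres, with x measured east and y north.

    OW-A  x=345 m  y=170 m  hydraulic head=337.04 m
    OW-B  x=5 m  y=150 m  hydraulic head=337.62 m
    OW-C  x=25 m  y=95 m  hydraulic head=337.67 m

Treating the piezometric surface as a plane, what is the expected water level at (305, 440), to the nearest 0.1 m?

With h = a·x + b·y + c and OW-A as origin, the differences give:
  (-340)·a + (-20)·b = +0.58
  (-320)·a + (-75)·b = +0.63
Eliminate b (×(-75) and ×(-20), subtract): 19100·a = -30.900 → a = ∂h/∂x = -0.001618
Back-substitute: b = ∂h/∂y = -0.001497.
h(305, 440) = 337.04 + (-0.001618)·(-40) + (-0.001497)·(270) = 337.04 +0.065 -0.404 = 336.700 m.

336.7 m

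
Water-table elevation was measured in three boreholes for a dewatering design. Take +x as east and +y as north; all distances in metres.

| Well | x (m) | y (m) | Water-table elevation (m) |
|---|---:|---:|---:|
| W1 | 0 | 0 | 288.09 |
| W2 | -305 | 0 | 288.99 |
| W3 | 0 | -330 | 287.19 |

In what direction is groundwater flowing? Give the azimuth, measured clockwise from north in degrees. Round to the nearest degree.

133°

∂h/∂x = (288.99 − 288.09) / (-305 − 0) = -0.002951
∂h/∂y = (287.19 − 288.09) / (-330 − 0) = +0.002727
Flow direction (−∇h) has components (+0.002951 E, -0.002727 N).
Azimuth = atan2(E, N) = atan2(+0.002951, -0.002727) = 132.7° ≈ 133°.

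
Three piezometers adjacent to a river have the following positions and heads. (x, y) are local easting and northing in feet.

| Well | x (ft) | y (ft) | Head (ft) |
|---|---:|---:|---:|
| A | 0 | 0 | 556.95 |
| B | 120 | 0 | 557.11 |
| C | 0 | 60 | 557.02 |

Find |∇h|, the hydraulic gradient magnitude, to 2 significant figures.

∂h/∂x = (557.11 − 556.95) / (120 − 0) = +0.001333
∂h/∂y = (557.02 − 556.95) / (60 − 0) = +0.001167
|∇h| = √(0.001333² + 0.001167²) = 0.001772

0.0018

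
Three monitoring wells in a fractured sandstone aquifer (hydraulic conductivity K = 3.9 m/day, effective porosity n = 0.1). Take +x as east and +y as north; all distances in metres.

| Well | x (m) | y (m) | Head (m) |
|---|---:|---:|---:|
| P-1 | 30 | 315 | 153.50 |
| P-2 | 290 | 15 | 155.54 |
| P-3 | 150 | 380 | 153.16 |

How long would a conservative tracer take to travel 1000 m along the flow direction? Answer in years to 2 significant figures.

11 years

Differences from P-1: to P-2 (Δx, Δy, Δh) = (260, -300, +2.04); to P-3 = (120, 65, -0.34).
Solve a·Δx + b·Δy = Δh: det = 260·65 − 120·(-300) = 52900.
∂h/∂x = [(+2.04)·65 − (-0.34)·(-300)] / 52900 = +0.0005784
∂h/∂y = [260·(-0.34) − 120·(+2.04)] / 52900 = -0.006299
|∇h| = √(0.0005784² + -0.006299²) = 0.006325
Seepage velocity v = K·i/n = 3.9 × 0.006325 / 0.1 = 0.2467 m/day.
t = 1000 / 0.2467 = 4054 days = 11.1 years.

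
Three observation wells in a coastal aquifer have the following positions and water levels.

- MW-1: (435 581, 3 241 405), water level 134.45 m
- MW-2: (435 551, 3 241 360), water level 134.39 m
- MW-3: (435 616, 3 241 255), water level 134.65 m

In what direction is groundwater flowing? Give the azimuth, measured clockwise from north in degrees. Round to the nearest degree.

Differences from MW-1: to MW-2 (Δx, Δy, Δh) = (-30, -45, -0.06); to MW-3 = (35, -150, +0.20).
Solve a·Δx + b·Δy = Δh: det = (-30)·(-150) − 35·(-45) = 6075.
∂h/∂x = [(-0.06)·(-150) − (+0.20)·(-45)] / 6075 = +0.002963
∂h/∂y = [(-30)·(+0.20) − 35·(-0.06)] / 6075 = -0.0006420
Flow direction (−∇h) has components (-0.002963 E, +0.0006420 N).
Azimuth = atan2(E, N) = atan2(-0.002963, +0.0006420) = 282.2° ≈ 282°.

282°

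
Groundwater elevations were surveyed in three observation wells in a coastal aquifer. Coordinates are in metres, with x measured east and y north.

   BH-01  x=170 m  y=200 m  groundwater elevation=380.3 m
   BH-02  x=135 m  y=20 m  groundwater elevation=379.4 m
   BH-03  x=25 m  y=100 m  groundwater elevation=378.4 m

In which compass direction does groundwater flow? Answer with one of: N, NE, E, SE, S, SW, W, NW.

W

Differences from BH-01: to BH-02 (Δx, Δy, Δh) = (-35, -180, -0.9); to BH-03 = (-145, -100, -1.9).
Solve a·Δx + b·Δy = Δh: det = (-35)·(-100) − (-145)·(-180) = -22600.
∂h/∂x = [(-0.9)·(-100) − (-1.9)·(-180)] / -22600 = +0.01115
∂h/∂y = [(-35)·(-1.9) − (-145)·(-0.9)] / -22600 = +0.002832
Flow = −∇h = (-0.01115 east, -0.002832 north), which points west.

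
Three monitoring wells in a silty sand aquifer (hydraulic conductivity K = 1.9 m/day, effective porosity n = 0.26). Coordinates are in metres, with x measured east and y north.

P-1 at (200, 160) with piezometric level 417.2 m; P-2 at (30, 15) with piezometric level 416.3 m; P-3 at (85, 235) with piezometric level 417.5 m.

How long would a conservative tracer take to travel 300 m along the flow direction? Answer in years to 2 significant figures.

21 years

Three-point gradient (reference P-1): Δ to P-2 = (-170, -145, -0.9), Δ to P-3 = (-115, 75, +0.3).
∂h/∂x = +0.0008156, ∂h/∂y = +0.005251 (det = -29425).
|∇h| = √(0.0008156² + 0.005251²) = 0.005314
Seepage velocity v = K·i/n = 1.9 × 0.005314 / 0.26 = 0.03883 m/day.
t = 300 / 0.03883 = 7726 days = 21.2 years.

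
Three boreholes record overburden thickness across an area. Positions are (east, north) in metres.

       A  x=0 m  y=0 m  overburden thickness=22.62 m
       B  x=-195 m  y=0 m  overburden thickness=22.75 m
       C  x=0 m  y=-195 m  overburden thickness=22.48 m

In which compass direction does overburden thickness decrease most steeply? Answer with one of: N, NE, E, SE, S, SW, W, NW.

∂d/∂x = (22.75 − 22.62) / (-195 − 0) = -0.0006667
∂d/∂y = (22.48 − 22.62) / (-195 − 0) = +0.0007179
Steepest decrease is along −∇f = (+0.0006667 E, -0.0007179 N) → southeast.

SE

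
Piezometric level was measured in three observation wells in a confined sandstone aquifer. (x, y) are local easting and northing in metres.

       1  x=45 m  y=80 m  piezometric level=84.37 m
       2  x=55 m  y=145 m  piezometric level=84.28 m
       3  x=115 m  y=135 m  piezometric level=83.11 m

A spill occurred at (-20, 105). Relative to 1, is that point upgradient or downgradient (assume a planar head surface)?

upgradient

With h = a·x + b·y + c and 1 as origin, the differences give:
  10·a + 65·b = -0.09
  70·a + 55·b = -1.26
Eliminate b (×55 and ×65, subtract): -4000·a = 76.950 → a = ∂h/∂x = -0.01924
Back-substitute: b = ∂h/∂y = +0.001575.
Head at (-20, 105) = 84.37 + (-0.01924)·(-65) + (+0.001575)·(25) = 85.66 m.
That is higher than the 84.37 m at 1, so the point is upgradient.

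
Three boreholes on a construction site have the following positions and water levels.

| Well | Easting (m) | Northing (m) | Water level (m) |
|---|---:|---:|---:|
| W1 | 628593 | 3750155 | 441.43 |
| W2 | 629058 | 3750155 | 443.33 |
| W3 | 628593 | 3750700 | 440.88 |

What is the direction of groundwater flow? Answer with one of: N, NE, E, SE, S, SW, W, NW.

W

∂h/∂x = (443.33 − 441.43) / (629058 − 628593) = +0.004086
∂h/∂y = (440.88 − 441.43) / (3750700 − 3750155) = -0.001009
Flow = −∇h = (-0.004086 east, +0.001009 north), which points west.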